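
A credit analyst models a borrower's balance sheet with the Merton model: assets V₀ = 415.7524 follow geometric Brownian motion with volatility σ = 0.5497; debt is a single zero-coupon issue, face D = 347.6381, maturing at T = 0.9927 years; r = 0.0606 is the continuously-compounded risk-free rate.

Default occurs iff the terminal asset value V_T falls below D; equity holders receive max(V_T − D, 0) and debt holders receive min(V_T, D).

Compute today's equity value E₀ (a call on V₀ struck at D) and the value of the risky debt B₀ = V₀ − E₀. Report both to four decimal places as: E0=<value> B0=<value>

d₁ = [ln(V₀/D) + (r + σ²/2)T] / (σ√T)
   = [ln(415.7524/347.6381) + (0.0606 + 0.5·0.5497²)·0.9927] / (0.5497·√0.9927)
   = [0.178928 + 0.210140] / 0.547690 = 0.710379
d₂ = d₁ − σ√T = 0.710379 − 0.547690 = 0.162689
N(d₁) = 0.761266,  N(d₂) = 0.564619,  e^(−rT) = 0.941616
E₀ = V₀·N(d₁) − D·e^(−rT)·N(d₂)
   = 415.7524·0.761266 − 347.6381·0.941616·0.564619 = 131.674827
B₀ = V₀ − E₀ = 415.7524 − 131.674827 = 284.077573

E0=131.6748 B0=284.0776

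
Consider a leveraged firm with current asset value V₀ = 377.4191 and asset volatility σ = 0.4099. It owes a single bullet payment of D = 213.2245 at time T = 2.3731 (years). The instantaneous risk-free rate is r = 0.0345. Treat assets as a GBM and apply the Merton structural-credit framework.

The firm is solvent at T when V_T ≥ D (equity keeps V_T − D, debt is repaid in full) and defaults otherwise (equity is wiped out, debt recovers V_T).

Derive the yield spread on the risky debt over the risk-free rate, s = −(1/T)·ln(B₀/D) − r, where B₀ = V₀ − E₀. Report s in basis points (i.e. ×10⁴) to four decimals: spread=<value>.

spread=288.5217

d₁ = [ln(V₀/D) + (r + σ²/2)T] / (σ√T)
   = [ln(377.4191/213.2245) + (0.0345 + 0.5·0.4099²)·2.3731] / (0.4099·√2.3731)
   = [0.571011 + 0.281234] / 0.631446 = 1.349672
d₂ = d₁ − σ√T = 1.349672 − 0.631446 = 0.718226
N(d₁) = 0.911439,  N(d₂) = 0.763691,  e^(−rT) = 0.921390
E₀ = V₀·N(d₁) − D·e^(−rT)·N(d₂)
   = 377.4191·0.911439 − 213.2245·0.921390·0.763691 = 193.957650
B₀ = V₀ − E₀ = 377.4191 − 193.957650 = 183.461450
spread = −(1/T)·ln(B₀/D) − r = −(1/2.3731)·ln(183.461450/213.2245) − 0.0345 = 0.02885217
in basis points: 0.02885217 × 10⁴ = 288.5217 bp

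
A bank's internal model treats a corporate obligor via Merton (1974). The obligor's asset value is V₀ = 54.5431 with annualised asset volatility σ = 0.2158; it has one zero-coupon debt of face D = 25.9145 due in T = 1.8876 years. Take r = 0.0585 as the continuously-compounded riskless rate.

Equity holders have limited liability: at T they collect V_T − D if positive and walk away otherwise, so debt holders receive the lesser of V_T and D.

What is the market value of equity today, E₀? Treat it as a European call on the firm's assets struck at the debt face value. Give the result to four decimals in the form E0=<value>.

d₁ = [ln(V₀/D) + (r + σ²/2)T] / (σ√T)
   = [ln(54.5431/25.9145) + (0.0585 + 0.5·0.2158²)·1.8876] / (0.2158·√1.8876)
   = [0.744189 + 0.154377] / 0.296488 = 3.030703
d₂ = d₁ − σ√T = 3.030703 − 0.296488 = 2.734215
N(d₁) = 0.998780,  N(d₂) = 0.996874,  e^(−rT) = 0.895454
E₀ = V₀·N(d₁) − D·e^(−rT)·N(d₂)
   = 54.5431·0.998780 − 25.9145·0.895454·0.996874 = 31.343873

E0=31.3439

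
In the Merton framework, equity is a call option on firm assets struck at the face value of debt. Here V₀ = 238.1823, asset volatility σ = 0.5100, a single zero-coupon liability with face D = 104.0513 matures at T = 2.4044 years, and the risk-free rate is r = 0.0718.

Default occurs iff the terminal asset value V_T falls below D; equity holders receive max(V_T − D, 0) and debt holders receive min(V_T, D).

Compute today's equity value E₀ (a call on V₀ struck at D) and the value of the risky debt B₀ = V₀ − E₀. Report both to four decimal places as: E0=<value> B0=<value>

E0=155.9302 B0=82.2521

d₁ = [ln(V₀/D) + (r + σ²/2)T] / (σ√T)
   = [ln(238.1823/104.0513) + (0.0718 + 0.5·0.5100²)·2.4044] / (0.5100·√2.4044)
   = [0.828152 + 0.485328] / 0.790813 = 1.660925
d₂ = d₁ − σ√T = 1.660925 − 0.790813 = 0.870113
N(d₁) = 0.951636,  N(d₂) = 0.807881,  e^(−rT) = 0.841444
E₀ = V₀·N(d₁) − D·e^(−rT)·N(d₂)
   = 238.1823·0.951636 − 104.0513·0.841444·0.807881 = 155.930157
B₀ = V₀ − E₀ = 238.1823 − 155.930157 = 82.252143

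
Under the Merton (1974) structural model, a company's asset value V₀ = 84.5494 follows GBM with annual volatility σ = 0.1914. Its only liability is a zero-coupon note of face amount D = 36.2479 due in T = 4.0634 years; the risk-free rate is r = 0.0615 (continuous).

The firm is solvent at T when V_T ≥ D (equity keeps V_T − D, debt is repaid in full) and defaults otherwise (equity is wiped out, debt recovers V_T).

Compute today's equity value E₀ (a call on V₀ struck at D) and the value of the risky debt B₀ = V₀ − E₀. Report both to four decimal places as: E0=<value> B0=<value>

E0=56.3289 B0=28.2205

d₁ = [ln(V₀/D) + (r + σ²/2)T] / (σ√T)
   = [ln(84.5494/36.2479) + (0.0615 + 0.5·0.1914²)·4.0634] / (0.1914·√4.0634)
   = [0.846955 + 0.324328] / 0.385822 = 3.035813
d₂ = d₁ − σ√T = 3.035813 − 0.385822 = 2.649992
N(d₁) = 0.998801,  N(d₂) = 0.995975,  e^(−rT) = 0.778879
E₀ = V₀·N(d₁) − D·e^(−rT)·N(d₂)
   = 84.5494·0.998801 − 36.2479·0.778879·0.995975 = 56.328875
B₀ = V₀ − E₀ = 84.5494 − 56.328875 = 28.220525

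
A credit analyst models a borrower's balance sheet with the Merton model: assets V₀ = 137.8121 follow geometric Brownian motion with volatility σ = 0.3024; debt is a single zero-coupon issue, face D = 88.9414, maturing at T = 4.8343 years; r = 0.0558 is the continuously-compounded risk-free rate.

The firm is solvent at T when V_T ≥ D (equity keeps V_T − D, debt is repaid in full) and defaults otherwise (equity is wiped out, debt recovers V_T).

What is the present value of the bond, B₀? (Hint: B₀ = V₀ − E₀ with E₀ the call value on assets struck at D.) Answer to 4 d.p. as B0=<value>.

d₁ = [ln(V₀/D) + (r + σ²/2)T] / (σ√T)
   = [ln(137.8121/88.9414) + (0.0558 + 0.5·0.3024²)·4.8343] / (0.3024·√4.8343)
   = [0.437913 + 0.490792] / 0.664888 = 1.396785
d₂ = d₁ − σ√T = 1.396785 − 0.664888 = 0.731896
N(d₁) = 0.918761,  N(d₂) = 0.767884,  e^(−rT) = 0.763567
E₀ = V₀·N(d₁) − D·e^(−rT)·N(d₂)
   = 137.8121·0.918761 − 88.9414·0.763567·0.767884 = 74.467237
B₀ = V₀ − E₀ = 137.8121 − 74.467237 = 63.344863

B0=63.3449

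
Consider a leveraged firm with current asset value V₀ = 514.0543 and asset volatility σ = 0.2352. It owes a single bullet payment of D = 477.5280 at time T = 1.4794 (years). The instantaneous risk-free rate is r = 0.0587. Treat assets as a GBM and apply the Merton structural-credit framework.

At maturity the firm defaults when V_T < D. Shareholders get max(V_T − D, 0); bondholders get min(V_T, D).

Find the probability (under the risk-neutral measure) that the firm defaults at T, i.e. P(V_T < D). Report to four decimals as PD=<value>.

d₁ = [ln(V₀/D) + (r + σ²/2)T] / (σ√T)
   = [ln(514.0543/477.5280) + (0.0587 + 0.5·0.2352²)·1.4794] / (0.2352·√1.4794)
   = [0.073706 + 0.127760] / 0.286075 = 0.704243
d₂ = d₁ − σ√T = 0.704243 − 0.286075 = 0.418168
risk-neutral PD = N(−d₂) = N(-0.418168) = 0.337912

PD=0.3379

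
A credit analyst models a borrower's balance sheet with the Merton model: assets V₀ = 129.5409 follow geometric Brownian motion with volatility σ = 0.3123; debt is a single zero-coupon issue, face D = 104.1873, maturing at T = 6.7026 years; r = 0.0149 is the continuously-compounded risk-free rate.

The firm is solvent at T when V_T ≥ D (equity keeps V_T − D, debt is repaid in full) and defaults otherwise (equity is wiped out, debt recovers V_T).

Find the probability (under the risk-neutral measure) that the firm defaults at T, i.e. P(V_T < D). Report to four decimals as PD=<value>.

PD=0.5045

d₁ = [ln(V₀/D) + (r + σ²/2)T] / (σ√T)
   = [ln(129.5409/104.1873) + (0.0149 + 0.5·0.3123²)·6.7026] / (0.3123·√6.7026)
   = [0.217806 + 0.426725] / 0.808525 = 0.797170
d₂ = d₁ − σ√T = 0.797170 − 0.808525 = -0.011356
risk-neutral PD = N(−d₂) = N(0.011356) = 0.504530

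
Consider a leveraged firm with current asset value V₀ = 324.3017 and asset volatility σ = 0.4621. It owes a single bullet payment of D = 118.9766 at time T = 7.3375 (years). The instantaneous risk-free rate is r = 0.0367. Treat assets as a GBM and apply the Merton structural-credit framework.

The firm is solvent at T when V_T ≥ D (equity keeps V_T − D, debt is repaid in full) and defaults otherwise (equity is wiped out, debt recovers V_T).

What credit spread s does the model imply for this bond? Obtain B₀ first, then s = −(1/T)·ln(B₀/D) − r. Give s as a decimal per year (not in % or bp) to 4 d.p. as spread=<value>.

d₁ = [ln(V₀/D) + (r + σ²/2)T] / (σ√T)
   = [ln(324.3017/118.9766) + (0.0367 + 0.5·0.4621²)·7.3375] / (0.4621·√7.3375)
   = [1.002747 + 1.052698] / 1.251728 = 1.642086
d₂ = d₁ − σ√T = 1.642086 − 1.251728 = 0.390358
N(d₁) = 0.949714,  N(d₂) = 0.651864,  e^(−rT) = 0.763925
E₀ = V₀·N(d₁) − D·e^(−rT)·N(d₂)
   = 324.3017·0.949714 − 118.9766·0.763925·0.651864 = 248.746471
B₀ = V₀ − E₀ = 324.3017 − 248.746471 = 75.555229
spread = −(1/T)·ln(B₀/D) − r = −(1/7.3375)·ln(75.555229/118.9766) − 0.0367 = 0.02518251

spread=0.0252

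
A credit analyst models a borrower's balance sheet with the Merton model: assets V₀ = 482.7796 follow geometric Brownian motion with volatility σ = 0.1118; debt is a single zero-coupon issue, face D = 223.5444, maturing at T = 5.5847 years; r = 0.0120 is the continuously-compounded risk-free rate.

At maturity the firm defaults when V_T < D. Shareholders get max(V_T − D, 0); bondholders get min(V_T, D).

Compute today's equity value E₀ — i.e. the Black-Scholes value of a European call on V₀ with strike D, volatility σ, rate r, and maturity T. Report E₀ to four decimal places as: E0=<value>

d₁ = [ln(V₀/D) + (r + σ²/2)T] / (σ√T)
   = [ln(482.7796/223.5444) + (0.0120 + 0.5·0.1118²)·5.5847] / (0.1118·√5.5847)
   = [0.769950 + 0.101919] / 0.264205 = 3.299966
d₂ = d₁ − σ√T = 3.299966 − 0.264205 = 3.035760
N(d₁) = 0.999517,  N(d₂) = 0.998800,  e^(−rT) = 0.935180
E₀ = V₀·N(d₁) − D·e^(−rT)·N(d₂)
   = 482.7796·0.999517 − 223.5444·0.935180·0.998800 = 273.742754

E0=273.7428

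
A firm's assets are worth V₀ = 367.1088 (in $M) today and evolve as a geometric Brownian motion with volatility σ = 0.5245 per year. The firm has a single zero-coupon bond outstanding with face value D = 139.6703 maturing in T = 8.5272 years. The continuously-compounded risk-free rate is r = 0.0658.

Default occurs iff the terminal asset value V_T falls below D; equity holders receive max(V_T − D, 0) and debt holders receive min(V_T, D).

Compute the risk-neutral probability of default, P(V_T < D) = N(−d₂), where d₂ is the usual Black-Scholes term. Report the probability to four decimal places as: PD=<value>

PD=0.4085

d₁ = [ln(V₀/D) + (r + σ²/2)T] / (σ√T)
   = [ln(367.1088/139.6703) + (0.0658 + 0.5·0.5245²)·8.5272] / (0.5245·√8.5272)
   = [0.966374 + 1.734007] / 1.531612 = 1.763097
d₂ = d₁ − σ√T = 1.763097 − 1.531612 = 0.231486
risk-neutral PD = N(−d₂) = N(-0.231486) = 0.408469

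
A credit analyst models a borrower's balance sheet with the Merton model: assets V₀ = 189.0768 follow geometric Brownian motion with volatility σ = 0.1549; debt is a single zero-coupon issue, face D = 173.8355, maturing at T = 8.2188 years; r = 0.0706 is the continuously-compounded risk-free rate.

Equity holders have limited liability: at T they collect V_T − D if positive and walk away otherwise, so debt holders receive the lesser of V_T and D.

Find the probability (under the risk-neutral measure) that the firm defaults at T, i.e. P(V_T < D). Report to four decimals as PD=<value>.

PD=0.1014

d₁ = [ln(V₀/D) + (r + σ²/2)T] / (σ√T)
   = [ln(189.0768/173.8355) + (0.0706 + 0.5·0.1549²)·8.2188] / (0.1549·√8.2188)
   = [0.084044 + 0.678848] / 0.444074 = 1.717938
d₂ = d₁ − σ√T = 1.717938 − 0.444074 = 1.273864
risk-neutral PD = N(−d₂) = N(-1.273864) = 0.101356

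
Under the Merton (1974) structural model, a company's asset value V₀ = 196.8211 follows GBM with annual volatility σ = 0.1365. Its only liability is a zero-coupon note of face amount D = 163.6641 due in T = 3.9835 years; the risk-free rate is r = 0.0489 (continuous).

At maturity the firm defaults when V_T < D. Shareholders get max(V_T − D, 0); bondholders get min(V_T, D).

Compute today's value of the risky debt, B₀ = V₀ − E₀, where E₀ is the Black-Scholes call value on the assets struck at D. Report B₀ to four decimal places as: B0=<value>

d₁ = [ln(V₀/D) + (r + σ²/2)T] / (σ√T)
   = [ln(196.8211/163.6641) + (0.0489 + 0.5·0.1365²)·3.9835] / (0.1365·√3.9835)
   = [0.184479 + 0.231904] / 0.272436 = 1.528368
d₂ = d₁ − σ√T = 1.528368 − 0.272436 = 1.255932
N(d₁) = 0.936789,  N(d₂) = 0.895430,  e^(−rT) = 0.823005
E₀ = V₀·N(d₁) − D·e^(−rT)·N(d₂)
   = 196.8211·0.936789 − 163.6641·0.823005·0.895430 = 63.768816
B₀ = V₀ − E₀ = 196.8211 − 63.768816 = 133.052284

B0=133.0523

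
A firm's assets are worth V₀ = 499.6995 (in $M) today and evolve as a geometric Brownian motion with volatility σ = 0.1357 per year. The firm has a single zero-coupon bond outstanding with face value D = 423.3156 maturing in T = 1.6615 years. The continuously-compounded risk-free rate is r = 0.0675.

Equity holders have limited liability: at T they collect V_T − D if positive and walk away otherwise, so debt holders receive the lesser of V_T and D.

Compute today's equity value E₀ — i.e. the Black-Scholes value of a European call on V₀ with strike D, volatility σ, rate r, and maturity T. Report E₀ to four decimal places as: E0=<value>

d₁ = [ln(V₀/D) + (r + σ²/2)T] / (σ√T)
   = [ln(499.6995/423.3156) + (0.0675 + 0.5·0.1357²)·1.6615] / (0.1357·√1.6615)
   = [0.165889 + 0.127449] / 0.174916 = 1.677020
d₂ = d₁ − σ√T = 1.677020 − 0.174916 = 1.502104
N(d₁) = 0.953231,  N(d₂) = 0.933465,  e^(−rT) = 0.893909
E₀ = V₀·N(d₁) − D·e^(−rT)·N(d₂)
   = 499.6995·0.953231 − 423.3156·0.893909·0.933465 = 123.100545

E0=123.1005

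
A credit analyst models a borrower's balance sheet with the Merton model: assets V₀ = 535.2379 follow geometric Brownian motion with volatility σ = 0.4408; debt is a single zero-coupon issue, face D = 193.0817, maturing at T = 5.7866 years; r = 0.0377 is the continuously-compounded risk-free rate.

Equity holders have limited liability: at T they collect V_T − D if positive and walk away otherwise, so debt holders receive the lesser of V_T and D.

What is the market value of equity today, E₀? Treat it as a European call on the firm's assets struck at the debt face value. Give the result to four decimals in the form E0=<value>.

E0=396.6957

d₁ = [ln(V₀/D) + (r + σ²/2)T] / (σ√T)
   = [ln(535.2379/193.0817) + (0.0377 + 0.5·0.4408²)·5.7866] / (0.4408·√5.7866)
   = [1.019598 + 0.780336] / 1.060360 = 1.697475
d₂ = d₁ − σ√T = 1.697475 − 1.060360 = 0.637115
N(d₁) = 0.955197,  N(d₂) = 0.737975,  e^(−rT) = 0.804001
E₀ = V₀·N(d₁) − D·e^(−rT)·N(d₂)
   = 535.2379·0.955197 − 193.0817·0.804001·0.737975 = 396.695722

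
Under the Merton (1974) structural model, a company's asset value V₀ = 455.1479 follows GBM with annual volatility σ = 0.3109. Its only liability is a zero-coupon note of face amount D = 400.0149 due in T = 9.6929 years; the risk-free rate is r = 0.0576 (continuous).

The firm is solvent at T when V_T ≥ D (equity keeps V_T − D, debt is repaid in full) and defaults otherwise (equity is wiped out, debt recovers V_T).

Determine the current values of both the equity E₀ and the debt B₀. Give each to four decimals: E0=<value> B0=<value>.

d₁ = [ln(V₀/D) + (r + σ²/2)T] / (σ√T)
   = [ln(455.1479/400.0149) + (0.0576 + 0.5·0.3109²)·9.6929] / (0.3109·√9.6929)
   = [0.129121 + 1.026763] / 0.967938 = 1.194171
d₂ = d₁ − σ√T = 1.194171 − 0.967938 = 0.226233
N(d₁) = 0.883794,  N(d₂) = 0.589490,  e^(−rT) = 0.572175
E₀ = V₀·N(d₁) − D·e^(−rT)·N(d₂)
   = 455.1479·0.883794 − 400.0149·0.572175·0.589490 = 267.335710
B₀ = V₀ − E₀ = 455.1479 − 267.335710 = 187.812190

E0=267.3357 B0=187.8122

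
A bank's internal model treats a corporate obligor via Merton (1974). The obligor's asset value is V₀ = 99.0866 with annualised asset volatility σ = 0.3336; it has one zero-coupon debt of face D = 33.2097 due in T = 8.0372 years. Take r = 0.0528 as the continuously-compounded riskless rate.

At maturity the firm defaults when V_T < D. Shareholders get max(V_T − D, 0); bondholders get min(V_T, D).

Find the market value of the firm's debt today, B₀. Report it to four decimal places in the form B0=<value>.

d₁ = [ln(V₀/D) + (r + σ²/2)T] / (σ√T)
   = [ln(99.0866/33.2097) + (0.0528 + 0.5·0.3336²)·8.0372] / (0.3336·√8.0372)
   = [1.093152 + 0.871590] / 0.945755 = 2.077434
d₂ = d₁ − σ√T = 2.077434 − 0.945755 = 1.131679
N(d₁) = 0.981119,  N(d₂) = 0.871115,  e^(−rT) = 0.654186
E₀ = V₀·N(d₁) − D·e^(−rT)·N(d₂)
   = 99.0866·0.981119 − 33.2097·0.654186·0.871115 = 78.290520
B₀ = V₀ − E₀ = 99.0866 − 78.290520 = 20.796080

B0=20.7961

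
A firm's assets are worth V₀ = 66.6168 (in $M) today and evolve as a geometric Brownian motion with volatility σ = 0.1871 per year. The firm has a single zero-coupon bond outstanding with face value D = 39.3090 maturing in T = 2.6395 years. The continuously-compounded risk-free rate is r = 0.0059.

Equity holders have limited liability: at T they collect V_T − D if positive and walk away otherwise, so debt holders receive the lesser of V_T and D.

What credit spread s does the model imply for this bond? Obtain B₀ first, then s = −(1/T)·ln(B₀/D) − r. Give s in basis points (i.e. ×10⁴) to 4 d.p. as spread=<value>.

d₁ = [ln(V₀/D) + (r + σ²/2)T] / (σ√T)
   = [ln(66.6168/39.3090) + (0.0059 + 0.5·0.1871²)·2.6395] / (0.1871·√2.6395)
   = [0.527503 + 0.061773] / 0.303973 = 1.938582
d₂ = d₁ − σ√T = 1.938582 − 0.303973 = 1.634609
N(d₁) = 0.973724,  N(d₂) = 0.948935,  e^(−rT) = 0.984548
E₀ = V₀·N(d₁) − D·e^(−rT)·N(d₂)
   = 66.6168·0.973724 − 39.3090·0.984548·0.948935 = 28.141103
B₀ = V₀ − E₀ = 66.6168 − 28.141103 = 38.475697
spread = −(1/T)·ln(B₀/D) − r = −(1/2.6395)·ln(38.475697/39.3090) − 0.0059 = 0.00221771
in basis points: 0.00221771 × 10⁴ = 22.1771 bp

spread=22.1771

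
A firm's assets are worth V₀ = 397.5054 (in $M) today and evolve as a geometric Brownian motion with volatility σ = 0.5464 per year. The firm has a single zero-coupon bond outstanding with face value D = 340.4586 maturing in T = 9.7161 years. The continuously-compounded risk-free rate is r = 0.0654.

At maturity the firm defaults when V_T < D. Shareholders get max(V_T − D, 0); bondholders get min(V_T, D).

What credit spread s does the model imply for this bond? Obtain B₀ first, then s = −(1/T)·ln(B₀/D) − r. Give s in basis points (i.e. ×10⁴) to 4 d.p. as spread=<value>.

d₁ = [ln(V₀/D) + (r + σ²/2)T] / (σ√T)
   = [ln(397.5054/340.4586) + (0.0654 + 0.5·0.5464²)·9.7161] / (0.5464·√9.7161)
   = [0.154915 + 2.085818] / 1.703165 = 1.315629
d₂ = d₁ − σ√T = 1.315629 − 1.703165 = -0.387536
N(d₁) = 0.905851,  N(d₂) = 0.349180,  e^(−rT) = 0.529706
E₀ = V₀·N(d₁) − D·e^(−rT)·N(d₂)
   = 397.5054·0.905851 − 340.4586·0.529706·0.349180 = 297.108416
B₀ = V₀ − E₀ = 397.5054 − 297.108416 = 100.396984
spread = −(1/T)·ln(B₀/D) − r = −(1/9.7161)·ln(100.396984/340.4586) − 0.0654 = 0.06028431
in basis points: 0.06028431 × 10⁴ = 602.8431 bp

spread=602.8431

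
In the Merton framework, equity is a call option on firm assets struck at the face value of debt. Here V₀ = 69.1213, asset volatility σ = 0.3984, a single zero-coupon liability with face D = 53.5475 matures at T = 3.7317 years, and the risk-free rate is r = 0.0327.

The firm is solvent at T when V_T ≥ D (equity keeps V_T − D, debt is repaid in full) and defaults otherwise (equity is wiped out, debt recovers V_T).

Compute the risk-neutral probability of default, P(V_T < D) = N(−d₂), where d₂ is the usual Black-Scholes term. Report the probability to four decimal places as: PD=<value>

PD=0.4580

d₁ = [ln(V₀/D) + (r + σ²/2)T] / (σ√T)
   = [ln(69.1213/53.5475) + (0.0327 + 0.5·0.3984²)·3.7317] / (0.3984·√3.7317)
   = [0.255294 + 0.418179] / 0.769614 = 0.875079
d₂ = d₁ − σ√T = 0.875079 − 0.769614 = 0.105466
risk-neutral PD = N(−d₂) = N(-0.105466) = 0.458003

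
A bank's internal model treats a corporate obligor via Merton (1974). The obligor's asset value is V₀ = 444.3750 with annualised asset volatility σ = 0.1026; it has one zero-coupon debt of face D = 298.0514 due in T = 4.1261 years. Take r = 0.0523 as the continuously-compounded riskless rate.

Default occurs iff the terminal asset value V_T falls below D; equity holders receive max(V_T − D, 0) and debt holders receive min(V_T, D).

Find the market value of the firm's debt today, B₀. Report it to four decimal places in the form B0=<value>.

d₁ = [ln(V₀/D) + (r + σ²/2)T] / (σ√T)
   = [ln(444.3750/298.0514) + (0.0523 + 0.5·0.1026²)·4.1261] / (0.1026·√4.1261)
   = [0.399403 + 0.237512] / 0.208409 = 3.056077
d₂ = d₁ − σ√T = 3.056077 − 0.208409 = 2.847668
N(d₁) = 0.998879,  N(d₂) = 0.997798,  e^(−rT) = 0.805900
E₀ = V₀·N(d₁) − D·e^(−rT)·N(d₂)
   = 444.3750·0.998879 − 298.0514·0.805900·0.997798 = 204.205904
B₀ = V₀ − E₀ = 444.3750 − 204.205904 = 240.169096

B0=240.1691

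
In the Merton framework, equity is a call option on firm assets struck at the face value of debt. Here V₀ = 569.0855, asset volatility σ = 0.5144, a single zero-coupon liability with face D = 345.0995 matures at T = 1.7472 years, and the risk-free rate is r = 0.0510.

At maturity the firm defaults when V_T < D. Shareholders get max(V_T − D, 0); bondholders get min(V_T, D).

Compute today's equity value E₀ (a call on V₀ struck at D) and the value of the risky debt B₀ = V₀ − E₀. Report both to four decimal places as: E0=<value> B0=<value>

E0=283.1047 B0=285.9808

d₁ = [ln(V₀/D) + (r + σ²/2)T] / (σ√T)
   = [ln(569.0855/345.0995) + (0.0510 + 0.5·0.5144²)·1.7472] / (0.5144·√1.7472)
   = [0.500198 + 0.320268] / 0.679943 = 1.206670
d₂ = d₁ − σ√T = 1.206670 − 0.679943 = 0.526727
N(d₁) = 0.886220,  N(d₂) = 0.700808,  e^(−rT) = 0.914748
E₀ = V₀·N(d₁) − D·e^(−rT)·N(d₂)
   = 569.0855·0.886220 − 345.0995·0.914748·0.700808 = 283.104690
B₀ = V₀ − E₀ = 569.0855 − 283.104690 = 285.980810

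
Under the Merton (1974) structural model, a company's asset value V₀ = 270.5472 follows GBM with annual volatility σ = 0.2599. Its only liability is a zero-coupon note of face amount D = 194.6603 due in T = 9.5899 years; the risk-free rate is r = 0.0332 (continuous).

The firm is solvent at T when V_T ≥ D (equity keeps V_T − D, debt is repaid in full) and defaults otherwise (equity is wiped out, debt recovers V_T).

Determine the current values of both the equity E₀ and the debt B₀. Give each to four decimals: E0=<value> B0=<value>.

d₁ = [ln(V₀/D) + (r + σ²/2)T] / (σ√T)
   = [ln(270.5472/194.6603) + (0.0332 + 0.5·0.2599²)·9.5899] / (0.2599·√9.5899)
   = [0.329191 + 0.642274] / 0.804847 = 1.207018
d₂ = d₁ − σ√T = 1.207018 − 0.804847 = 0.402171
N(d₁) = 0.886287,  N(d₂) = 0.656221,  e^(−rT) = 0.727323
E₀ = V₀·N(d₁) − D·e^(−rT)·N(d₂)
   = 270.5472·0.886287 − 194.6603·0.727323·0.656221 = 146.874223
B₀ = V₀ − E₀ = 270.5472 − 146.874223 = 123.672977

E0=146.8742 B0=123.6730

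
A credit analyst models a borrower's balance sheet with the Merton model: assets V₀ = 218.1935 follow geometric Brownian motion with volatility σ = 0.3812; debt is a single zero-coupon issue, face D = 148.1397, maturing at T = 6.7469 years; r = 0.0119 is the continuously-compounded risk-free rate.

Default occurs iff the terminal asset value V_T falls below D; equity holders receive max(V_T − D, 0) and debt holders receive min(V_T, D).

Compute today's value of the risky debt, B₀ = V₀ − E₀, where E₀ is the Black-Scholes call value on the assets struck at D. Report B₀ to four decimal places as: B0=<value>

B0=103.4810

d₁ = [ln(V₀/D) + (r + σ²/2)T] / (σ√T)
   = [ln(218.1935/148.1397) + (0.0119 + 0.5·0.3812²)·6.7469] / (0.3812·√6.7469)
   = [0.387227 + 0.570496] / 0.990159 = 0.967241
d₂ = d₁ − σ√T = 0.967241 − 0.990159 = -0.022919
N(d₁) = 0.833288,  N(d₂) = 0.490858,  e^(−rT) = 0.922850
E₀ = V₀·N(d₁) − D·e^(−rT)·N(d₂)
   = 218.1935·0.833288 − 148.1397·0.922850·0.490858 = 114.712522
B₀ = V₀ − E₀ = 218.1935 − 114.712522 = 103.480978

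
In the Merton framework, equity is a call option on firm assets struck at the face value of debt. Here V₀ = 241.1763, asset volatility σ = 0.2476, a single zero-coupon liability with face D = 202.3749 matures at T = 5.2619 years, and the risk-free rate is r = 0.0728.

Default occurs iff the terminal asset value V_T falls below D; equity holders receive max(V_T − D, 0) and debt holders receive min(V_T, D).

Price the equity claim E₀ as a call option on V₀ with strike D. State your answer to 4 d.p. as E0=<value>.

d₁ = [ln(V₀/D) + (r + σ²/2)T] / (σ√T)
   = [ln(241.1763/202.3749) + (0.0728 + 0.5·0.2476²)·5.2619] / (0.2476·√5.2619)
   = [0.175406 + 0.544359] / 0.567965 = 1.267269
d₂ = d₁ − σ√T = 1.267269 − 0.567965 = 0.699303
N(d₁) = 0.897470,  N(d₂) = 0.757819,  e^(−rT) = 0.681768
E₀ = V₀·N(d₁) − D·e^(−rT)·N(d₂)
   = 241.1763·0.897470 − 202.3749·0.681768·0.757819 = 111.890317

E0=111.8903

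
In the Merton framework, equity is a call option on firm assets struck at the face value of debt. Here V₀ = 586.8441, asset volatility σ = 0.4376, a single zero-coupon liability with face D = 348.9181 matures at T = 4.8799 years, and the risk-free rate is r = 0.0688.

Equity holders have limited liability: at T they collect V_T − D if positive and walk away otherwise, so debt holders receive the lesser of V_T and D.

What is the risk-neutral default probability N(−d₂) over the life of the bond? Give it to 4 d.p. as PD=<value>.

PD=0.3439

d₁ = [ln(V₀/D) + (r + σ²/2)T] / (σ√T)
   = [ln(586.8441/348.9181) + (0.0688 + 0.5·0.4376²)·4.8799] / (0.4376·√4.8799)
   = [0.519922 + 0.802972] / 0.966680 = 1.368492
d₂ = d₁ − σ√T = 1.368492 − 0.966680 = 0.401812
risk-neutral PD = N(−d₂) = N(-0.401812) = 0.343911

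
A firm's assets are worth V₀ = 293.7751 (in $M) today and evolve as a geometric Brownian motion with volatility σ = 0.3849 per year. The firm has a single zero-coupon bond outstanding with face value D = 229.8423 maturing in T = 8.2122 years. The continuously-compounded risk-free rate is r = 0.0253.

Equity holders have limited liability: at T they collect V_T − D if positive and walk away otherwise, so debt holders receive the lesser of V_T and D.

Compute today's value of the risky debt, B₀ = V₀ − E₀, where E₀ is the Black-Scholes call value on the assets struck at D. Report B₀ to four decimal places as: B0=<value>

d₁ = [ln(V₀/D) + (r + σ²/2)T] / (σ√T)
   = [ln(293.7751/229.8423) + (0.0253 + 0.5·0.3849²)·8.2122] / (0.3849·√8.2122)
   = [0.245421 + 0.816079] / 1.103005 = 0.962371
d₂ = d₁ − σ√T = 0.962371 − 1.103005 = -0.140635
N(d₁) = 0.832068,  N(d₂) = 0.444079,  e^(−rT) = 0.812395
E₀ = V₀·N(d₁) − D·e^(−rT)·N(d₂)
   = 293.7751·0.832068 − 229.8423·0.812395·0.444079 = 161.521259
B₀ = V₀ − E₀ = 293.7751 − 161.521259 = 132.253841

B0=132.2538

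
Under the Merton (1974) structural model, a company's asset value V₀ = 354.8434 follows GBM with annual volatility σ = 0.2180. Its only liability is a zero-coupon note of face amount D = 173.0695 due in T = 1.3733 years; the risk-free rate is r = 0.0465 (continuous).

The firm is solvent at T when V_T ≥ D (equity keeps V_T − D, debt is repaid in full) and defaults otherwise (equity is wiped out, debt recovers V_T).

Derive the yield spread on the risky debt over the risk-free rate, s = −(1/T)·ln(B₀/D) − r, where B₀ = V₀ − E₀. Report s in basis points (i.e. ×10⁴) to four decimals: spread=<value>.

d₁ = [ln(V₀/D) + (r + σ²/2)T] / (σ√T)
   = [ln(354.8434/173.0695) + (0.0465 + 0.5·0.2180²)·1.3733] / (0.2180·√1.3733)
   = [0.717983 + 0.096491] / 0.255470 = 3.188145
d₂ = d₁ − σ√T = 3.188145 − 0.255470 = 2.932676
N(d₁) = 0.999284,  N(d₂) = 0.998320,  e^(−rT) = 0.938138
E₀ = V₀·N(d₁) − D·e^(−rT)·N(d₂)
   = 354.8434·0.999284 − 173.0695·0.938138·0.998320 = 192.499130
B₀ = V₀ − E₀ = 354.8434 − 192.499130 = 162.344270
spread = −(1/T)·ln(B₀/D) − r = −(1/1.3733)·ln(162.344270/173.0695) − 0.0465 = 0.00008417
in basis points: 0.00008417 × 10⁴ = 0.8417 bp

spread=0.8417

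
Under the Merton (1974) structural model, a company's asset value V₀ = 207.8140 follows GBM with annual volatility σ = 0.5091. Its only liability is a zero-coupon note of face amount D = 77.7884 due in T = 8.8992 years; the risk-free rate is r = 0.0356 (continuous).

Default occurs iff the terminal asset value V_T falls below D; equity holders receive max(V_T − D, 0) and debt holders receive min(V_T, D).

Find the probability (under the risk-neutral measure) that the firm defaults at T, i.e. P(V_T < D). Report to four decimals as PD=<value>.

d₁ = [ln(V₀/D) + (r + σ²/2)T] / (σ√T)
   = [ln(207.8140/77.7884) + (0.0356 + 0.5·0.5091²)·8.8992] / (0.5091·√8.8992)
   = [0.982651 + 1.470071] / 1.518723 = 1.614990
d₂ = d₁ − σ√T = 1.614990 − 1.518723 = 0.096267
risk-neutral PD = N(−d₂) = N(-0.096267) = 0.461654

PD=0.4617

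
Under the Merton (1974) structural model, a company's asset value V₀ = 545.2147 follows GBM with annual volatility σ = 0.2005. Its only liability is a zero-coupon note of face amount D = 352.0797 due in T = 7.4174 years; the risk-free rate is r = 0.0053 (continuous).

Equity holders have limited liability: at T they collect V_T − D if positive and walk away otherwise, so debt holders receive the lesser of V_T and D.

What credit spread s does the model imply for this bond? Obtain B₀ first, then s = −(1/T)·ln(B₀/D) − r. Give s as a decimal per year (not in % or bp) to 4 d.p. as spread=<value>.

d₁ = [ln(V₀/D) + (r + σ²/2)T] / (σ√T)
   = [ln(545.2147/352.0797) + (0.0053 + 0.5·0.2005²)·7.4174] / (0.2005·√7.4174)
   = [0.437322 + 0.188403] / 0.546060 = 1.145891
d₂ = d₁ − σ√T = 1.145891 − 0.546060 = 0.599831
N(d₁) = 0.874080,  N(d₂) = 0.725691,  e^(−rT) = 0.961450
E₀ = V₀·N(d₁) − D·e^(−rT)·N(d₂)
   = 545.2147·0.874080 − 352.0797·0.961450·0.725691 = 230.909698
B₀ = V₀ − E₀ = 545.2147 − 230.909698 = 314.305002
spread = −(1/T)·ln(B₀/D) − r = −(1/7.4174)·ln(314.305002/352.0797) − 0.0053 = 0.01000101

spread=0.0100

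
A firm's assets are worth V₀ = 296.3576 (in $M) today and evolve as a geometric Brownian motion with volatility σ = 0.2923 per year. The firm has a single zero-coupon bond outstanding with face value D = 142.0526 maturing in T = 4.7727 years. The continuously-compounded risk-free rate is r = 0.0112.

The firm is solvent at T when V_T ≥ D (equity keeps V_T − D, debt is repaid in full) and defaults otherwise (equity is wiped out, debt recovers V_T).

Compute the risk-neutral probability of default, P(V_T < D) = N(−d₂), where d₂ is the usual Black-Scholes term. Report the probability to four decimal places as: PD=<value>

PD=0.1798

d₁ = [ln(V₀/D) + (r + σ²/2)T] / (σ√T)
   = [ln(296.3576/142.0526) + (0.0112 + 0.5·0.2923²)·4.7727] / (0.2923·√4.7727)
   = [0.735369 + 0.257342] / 0.638573 = 1.554577
d₂ = d₁ − σ√T = 1.554577 − 0.638573 = 0.916004
risk-neutral PD = N(−d₂) = N(-0.916004) = 0.179833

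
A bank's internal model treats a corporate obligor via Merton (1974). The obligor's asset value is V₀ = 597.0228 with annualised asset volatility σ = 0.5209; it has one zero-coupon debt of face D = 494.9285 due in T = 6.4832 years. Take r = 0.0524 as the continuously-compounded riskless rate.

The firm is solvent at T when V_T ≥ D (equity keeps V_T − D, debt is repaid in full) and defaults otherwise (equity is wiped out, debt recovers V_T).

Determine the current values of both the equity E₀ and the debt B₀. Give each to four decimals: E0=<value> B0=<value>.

E0=371.5237 B0=225.4991

d₁ = [ln(V₀/D) + (r + σ²/2)T] / (σ√T)
   = [ln(597.0228/494.9285) + (0.0524 + 0.5·0.5209²)·6.4832] / (0.5209·√6.4832)
   = [0.187542 + 1.219285] / 1.326322 = 1.060698
d₂ = d₁ − σ√T = 1.060698 − 1.326322 = -0.265625
N(d₁) = 0.855586,  N(d₂) = 0.395264,  e^(−rT) = 0.711970
E₀ = V₀·N(d₁) − D·e^(−rT)·N(d₂)
   = 597.0228·0.855586 − 494.9285·0.711970·0.395264 = 371.523667
B₀ = V₀ − E₀ = 597.0228 − 371.523667 = 225.499133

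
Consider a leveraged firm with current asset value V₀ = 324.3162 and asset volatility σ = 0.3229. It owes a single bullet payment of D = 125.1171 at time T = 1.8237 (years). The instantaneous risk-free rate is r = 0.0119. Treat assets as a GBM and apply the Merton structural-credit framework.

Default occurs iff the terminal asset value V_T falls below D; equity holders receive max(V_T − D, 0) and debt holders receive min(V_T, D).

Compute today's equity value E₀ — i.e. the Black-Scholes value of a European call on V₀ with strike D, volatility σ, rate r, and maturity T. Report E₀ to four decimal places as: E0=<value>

E0=202.2631

d₁ = [ln(V₀/D) + (r + σ²/2)T] / (σ√T)
   = [ln(324.3162/125.1171) + (0.0119 + 0.5·0.3229²)·1.8237] / (0.3229·√1.8237)
   = [0.952469 + 0.116776] / 0.436058 = 2.452066
d₂ = d₁ − σ√T = 2.452066 − 0.436058 = 2.016008
N(d₁) = 0.992898,  N(d₂) = 0.978100,  e^(−rT) = 0.978532
E₀ = V₀·N(d₁) − D·e^(−rT)·N(d₂)
   = 324.3162·0.992898 − 125.1171·0.978532·0.978100 = 202.263063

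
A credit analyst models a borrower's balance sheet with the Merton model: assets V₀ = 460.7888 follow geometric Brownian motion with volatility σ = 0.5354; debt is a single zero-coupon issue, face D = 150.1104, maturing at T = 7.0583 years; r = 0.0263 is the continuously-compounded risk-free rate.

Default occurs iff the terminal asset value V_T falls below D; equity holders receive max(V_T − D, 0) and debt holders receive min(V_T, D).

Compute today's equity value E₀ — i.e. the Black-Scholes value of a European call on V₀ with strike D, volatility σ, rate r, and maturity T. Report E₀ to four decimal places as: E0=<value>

d₁ = [ln(V₀/D) + (r + σ²/2)T] / (σ√T)
   = [ln(460.7888/150.1104) + (0.0263 + 0.5·0.5354²)·7.0583] / (0.5354·√7.0583)
   = [1.121569 + 1.197275] / 1.422422 = 1.630208
d₂ = d₁ − σ√T = 1.630208 − 1.422422 = 0.207787
N(d₁) = 0.948471,  N(d₂) = 0.582302,  e^(−rT) = 0.830578
E₀ = V₀·N(d₁) − D·e^(−rT)·N(d₂)
   = 460.7888·0.948471 − 150.1104·0.830578·0.582302 = 364.444427

E0=364.4444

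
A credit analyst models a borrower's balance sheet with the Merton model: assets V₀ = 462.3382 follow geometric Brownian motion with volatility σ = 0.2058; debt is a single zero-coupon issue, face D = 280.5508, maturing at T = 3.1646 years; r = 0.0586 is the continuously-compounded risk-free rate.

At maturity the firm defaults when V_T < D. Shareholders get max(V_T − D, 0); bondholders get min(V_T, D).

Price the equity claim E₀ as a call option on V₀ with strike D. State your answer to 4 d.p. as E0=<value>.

E0=230.6886

d₁ = [ln(V₀/D) + (r + σ²/2)T] / (σ√T)
   = [ln(462.3382/280.5508) + (0.0586 + 0.5·0.2058²)·3.1646] / (0.2058·√3.1646)
   = [0.499542 + 0.252462] / 0.366104 = 2.054069
d₂ = d₁ − σ√T = 2.054069 − 0.366104 = 1.687965
N(d₁) = 0.980016,  N(d₂) = 0.954291,  e^(−rT) = 0.830734
E₀ = V₀·N(d₁) − D·e^(−rT)·N(d₂)
   = 462.3382·0.980016 − 280.5508·0.830734·0.954291 = 230.688575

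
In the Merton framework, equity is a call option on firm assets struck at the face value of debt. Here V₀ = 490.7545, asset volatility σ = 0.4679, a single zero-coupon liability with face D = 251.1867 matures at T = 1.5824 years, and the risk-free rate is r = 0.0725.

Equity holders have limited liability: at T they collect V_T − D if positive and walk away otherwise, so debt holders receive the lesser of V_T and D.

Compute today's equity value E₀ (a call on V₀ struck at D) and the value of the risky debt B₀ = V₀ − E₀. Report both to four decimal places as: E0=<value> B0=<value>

E0=274.8296 B0=215.9249

d₁ = [ln(V₀/D) + (r + σ²/2)T] / (σ√T)
   = [ln(490.7545/251.1867) + (0.0725 + 0.5·0.4679²)·1.5824] / (0.4679·√1.5824)
   = [0.669748 + 0.287942] / 0.588588 = 1.627097
d₂ = d₁ − σ√T = 1.627097 − 0.588588 = 1.038509
N(d₁) = 0.948142,  N(d₂) = 0.850483,  e^(−rT) = 0.891612
E₀ = V₀·N(d₁) − D·e^(−rT)·N(d₂)
   = 490.7545·0.948142 − 251.1867·0.891612·0.850483 = 274.829590
B₀ = V₀ − E₀ = 490.7545 − 274.829590 = 215.924910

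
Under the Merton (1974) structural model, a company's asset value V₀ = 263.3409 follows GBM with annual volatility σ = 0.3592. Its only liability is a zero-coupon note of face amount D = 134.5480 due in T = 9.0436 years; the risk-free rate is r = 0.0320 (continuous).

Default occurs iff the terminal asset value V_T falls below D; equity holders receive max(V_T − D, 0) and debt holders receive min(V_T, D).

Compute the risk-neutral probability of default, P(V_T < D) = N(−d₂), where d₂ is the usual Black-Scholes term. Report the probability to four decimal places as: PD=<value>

PD=0.3634

d₁ = [ln(V₀/D) + (r + σ²/2)T] / (σ√T)
   = [ln(263.3409/134.5480) + (0.0320 + 0.5·0.3592²)·9.0436] / (0.3592·√9.0436)
   = [0.671528 + 0.872819] / 1.080207 = 1.429677
d₂ = d₁ − σ√T = 1.429677 − 1.080207 = 0.349470
risk-neutral PD = N(−d₂) = N(-0.349470) = 0.363368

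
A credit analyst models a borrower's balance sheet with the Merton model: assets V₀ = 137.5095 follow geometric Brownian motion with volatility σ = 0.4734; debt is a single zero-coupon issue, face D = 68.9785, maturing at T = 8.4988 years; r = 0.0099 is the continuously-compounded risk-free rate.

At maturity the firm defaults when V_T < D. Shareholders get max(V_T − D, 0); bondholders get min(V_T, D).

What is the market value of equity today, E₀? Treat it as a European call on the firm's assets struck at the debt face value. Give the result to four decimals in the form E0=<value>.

E0=94.5573

d₁ = [ln(V₀/D) + (r + σ²/2)T] / (σ√T)
   = [ln(137.5095/68.9785) + (0.0099 + 0.5·0.4734²)·8.4988] / (0.4734·√8.4988)
   = [0.689898 + 1.036461] / 1.380089 = 1.250904
d₂ = d₁ − σ√T = 1.250904 − 1.380089 = -0.129185
N(d₁) = 0.894515,  N(d₂) = 0.448606,  e^(−rT) = 0.919304
E₀ = V₀·N(d₁) − D·e^(−rT)·N(d₂)
   = 137.5095·0.894515 − 68.9785·0.919304·0.448606 = 94.557258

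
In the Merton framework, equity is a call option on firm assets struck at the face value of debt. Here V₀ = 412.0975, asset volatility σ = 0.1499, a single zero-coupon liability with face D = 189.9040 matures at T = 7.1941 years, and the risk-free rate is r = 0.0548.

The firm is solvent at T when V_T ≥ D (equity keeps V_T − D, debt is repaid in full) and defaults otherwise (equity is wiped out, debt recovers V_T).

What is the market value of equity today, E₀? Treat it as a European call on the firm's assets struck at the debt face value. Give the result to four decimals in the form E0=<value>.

d₁ = [ln(V₀/D) + (r + σ²/2)T] / (σ√T)
   = [ln(412.0975/189.9040) + (0.0548 + 0.5·0.1499²)·7.1941] / (0.1499·√7.1941)
   = [0.774741 + 0.475062] / 0.402059 = 3.108508
d₂ = d₁ − σ√T = 3.108508 − 0.402059 = 2.706449
N(d₁) = 0.999060,  N(d₂) = 0.996600,  e^(−rT) = 0.674194
E₀ = V₀·N(d₁) − D·e^(−rT)·N(d₂)
   = 412.0975·0.999060 − 189.9040·0.674194·0.996600 = 284.113185

E0=284.1132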